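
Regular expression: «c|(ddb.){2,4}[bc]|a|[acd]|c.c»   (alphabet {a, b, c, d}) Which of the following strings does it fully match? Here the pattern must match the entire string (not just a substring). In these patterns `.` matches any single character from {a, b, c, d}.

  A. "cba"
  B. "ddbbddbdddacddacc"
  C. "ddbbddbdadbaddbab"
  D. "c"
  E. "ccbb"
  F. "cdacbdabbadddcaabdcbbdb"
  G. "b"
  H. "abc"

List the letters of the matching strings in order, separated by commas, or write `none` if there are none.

A → no match
B → no match
C → no match
D → match
E → no match
F → no match
G → no match
H → no match

D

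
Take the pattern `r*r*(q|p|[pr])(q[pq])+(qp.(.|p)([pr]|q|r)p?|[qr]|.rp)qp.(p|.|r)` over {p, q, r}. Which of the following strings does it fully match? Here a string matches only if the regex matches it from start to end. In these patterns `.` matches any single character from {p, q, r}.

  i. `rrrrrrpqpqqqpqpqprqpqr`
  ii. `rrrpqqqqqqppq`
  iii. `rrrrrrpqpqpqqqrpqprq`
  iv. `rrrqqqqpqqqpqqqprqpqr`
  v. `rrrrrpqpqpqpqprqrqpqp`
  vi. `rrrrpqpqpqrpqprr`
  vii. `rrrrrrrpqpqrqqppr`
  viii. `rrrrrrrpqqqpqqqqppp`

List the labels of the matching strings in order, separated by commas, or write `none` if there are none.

i → match
ii → match
iii → match
iv → match
v → match
vi → match
vii → no match
viii → match

i, ii, iii, iv, v, vi, viii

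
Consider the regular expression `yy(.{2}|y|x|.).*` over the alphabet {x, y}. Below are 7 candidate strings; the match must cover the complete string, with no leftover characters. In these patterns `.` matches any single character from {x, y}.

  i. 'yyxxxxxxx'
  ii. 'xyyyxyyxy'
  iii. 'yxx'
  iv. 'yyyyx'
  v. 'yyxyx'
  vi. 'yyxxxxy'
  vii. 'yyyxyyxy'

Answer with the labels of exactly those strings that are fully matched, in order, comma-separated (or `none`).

i → match
ii → no match — must start with 'yy'
iii → no match — must start with 'yy'
iv → match
v → match
vi → match
vii → match

i, iv, v, vi, vii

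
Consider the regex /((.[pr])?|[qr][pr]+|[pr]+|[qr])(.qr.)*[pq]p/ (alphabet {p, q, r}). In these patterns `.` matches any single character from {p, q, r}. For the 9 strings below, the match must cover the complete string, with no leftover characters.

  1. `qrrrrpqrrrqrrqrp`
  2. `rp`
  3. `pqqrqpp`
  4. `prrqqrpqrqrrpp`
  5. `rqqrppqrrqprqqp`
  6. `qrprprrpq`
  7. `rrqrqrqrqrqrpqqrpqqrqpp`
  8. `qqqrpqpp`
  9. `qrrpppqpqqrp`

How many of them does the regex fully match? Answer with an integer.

2

1 → no match
2 → no match
3 → match
4 → no match
5 → no match
6 → no match — must end with `p`
7 → match
8 → no match
9 → no match
Total matched: 2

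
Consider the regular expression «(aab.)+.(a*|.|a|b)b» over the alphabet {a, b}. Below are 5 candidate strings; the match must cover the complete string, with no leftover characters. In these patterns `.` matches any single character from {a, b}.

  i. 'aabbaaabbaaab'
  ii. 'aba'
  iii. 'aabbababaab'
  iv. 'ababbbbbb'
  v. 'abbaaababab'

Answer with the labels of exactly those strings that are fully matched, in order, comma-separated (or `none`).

none

i → no match
ii. 'aba' → no match — must start with 'aab'
iii. 'aabbababaab' → no match
iv. 'ababbbbbb' → no match — must start with 'aab'
v. 'abbaaababab' → no match — must start with 'aab'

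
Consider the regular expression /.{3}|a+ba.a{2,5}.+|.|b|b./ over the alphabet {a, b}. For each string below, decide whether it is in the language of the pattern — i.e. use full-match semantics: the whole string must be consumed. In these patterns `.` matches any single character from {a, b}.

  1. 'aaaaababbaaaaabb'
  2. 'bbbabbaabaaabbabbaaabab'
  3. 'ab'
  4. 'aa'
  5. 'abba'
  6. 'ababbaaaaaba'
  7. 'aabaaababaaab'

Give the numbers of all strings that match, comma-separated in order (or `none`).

none

1 → no match
2 → no match
3 → no match
4 → no match
5 → no match
6 → no match
7 → no match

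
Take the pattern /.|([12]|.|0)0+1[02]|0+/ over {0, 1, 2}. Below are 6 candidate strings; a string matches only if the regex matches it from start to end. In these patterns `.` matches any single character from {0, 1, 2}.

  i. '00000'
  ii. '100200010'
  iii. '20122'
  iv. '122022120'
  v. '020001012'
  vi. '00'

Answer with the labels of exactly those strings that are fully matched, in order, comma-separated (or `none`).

i → match
ii → no match
iii → no match
iv → no match
v → no match
vi → match

i, vi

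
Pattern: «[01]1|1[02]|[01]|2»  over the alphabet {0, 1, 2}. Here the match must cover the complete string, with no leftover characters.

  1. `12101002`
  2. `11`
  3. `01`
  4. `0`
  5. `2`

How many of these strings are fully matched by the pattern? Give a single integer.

4

1 → no match
2 → match
3 → match
4 → match
5 → match
Total matched: 4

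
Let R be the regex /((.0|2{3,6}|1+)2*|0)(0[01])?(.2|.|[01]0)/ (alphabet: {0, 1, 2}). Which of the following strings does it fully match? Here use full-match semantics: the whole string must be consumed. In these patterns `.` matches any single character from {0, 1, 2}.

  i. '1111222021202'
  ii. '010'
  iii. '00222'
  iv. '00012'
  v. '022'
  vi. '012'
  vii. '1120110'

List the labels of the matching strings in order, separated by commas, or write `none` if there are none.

i → no match
ii. '010' → match
iii. '00222' → match
iv. '00012' → match
v. '022' → match
vi. '012' → match
vii. '1120110' → match

ii, iii, iv, v, vi, vii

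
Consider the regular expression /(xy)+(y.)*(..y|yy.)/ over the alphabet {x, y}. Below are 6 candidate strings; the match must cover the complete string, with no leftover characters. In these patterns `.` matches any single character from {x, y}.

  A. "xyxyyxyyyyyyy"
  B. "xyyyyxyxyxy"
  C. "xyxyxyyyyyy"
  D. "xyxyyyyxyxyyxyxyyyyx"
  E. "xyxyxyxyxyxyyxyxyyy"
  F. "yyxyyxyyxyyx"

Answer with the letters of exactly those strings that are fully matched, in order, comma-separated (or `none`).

A → match
B → match
C → match
D → no match
E → match
F → no match — must start with "xy"

A, B, C, E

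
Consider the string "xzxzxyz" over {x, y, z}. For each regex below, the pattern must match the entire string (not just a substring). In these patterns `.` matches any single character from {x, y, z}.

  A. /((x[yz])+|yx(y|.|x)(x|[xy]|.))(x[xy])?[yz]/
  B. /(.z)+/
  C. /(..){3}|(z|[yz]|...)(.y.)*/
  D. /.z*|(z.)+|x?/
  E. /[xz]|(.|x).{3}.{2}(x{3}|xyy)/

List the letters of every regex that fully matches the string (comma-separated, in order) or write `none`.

A

A → match
B → no match
C → no match
D → no match
E → no match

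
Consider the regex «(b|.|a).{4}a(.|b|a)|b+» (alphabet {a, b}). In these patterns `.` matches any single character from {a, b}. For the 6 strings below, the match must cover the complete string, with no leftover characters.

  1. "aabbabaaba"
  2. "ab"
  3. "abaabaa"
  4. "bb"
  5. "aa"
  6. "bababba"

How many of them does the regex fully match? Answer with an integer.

2

1 → no match
2 → no match
3 → match
4 → match
5 → no match
6 → no match
Total matched: 2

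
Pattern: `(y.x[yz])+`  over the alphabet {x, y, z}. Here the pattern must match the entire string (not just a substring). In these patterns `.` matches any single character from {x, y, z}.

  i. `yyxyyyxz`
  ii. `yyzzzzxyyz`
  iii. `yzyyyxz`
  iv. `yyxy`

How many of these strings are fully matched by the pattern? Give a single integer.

2

i → match
ii → no match
iii → no match
iv → match
Total matched: 2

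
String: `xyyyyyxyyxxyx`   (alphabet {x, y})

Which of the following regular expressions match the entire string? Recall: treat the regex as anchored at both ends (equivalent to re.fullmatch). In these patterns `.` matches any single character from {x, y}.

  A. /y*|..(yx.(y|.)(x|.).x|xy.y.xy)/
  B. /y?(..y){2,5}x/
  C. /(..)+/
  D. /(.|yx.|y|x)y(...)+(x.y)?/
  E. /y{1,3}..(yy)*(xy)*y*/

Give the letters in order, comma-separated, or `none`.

B

A → no match
B → match
C → no match
D → no match
E → no match — must start with `y`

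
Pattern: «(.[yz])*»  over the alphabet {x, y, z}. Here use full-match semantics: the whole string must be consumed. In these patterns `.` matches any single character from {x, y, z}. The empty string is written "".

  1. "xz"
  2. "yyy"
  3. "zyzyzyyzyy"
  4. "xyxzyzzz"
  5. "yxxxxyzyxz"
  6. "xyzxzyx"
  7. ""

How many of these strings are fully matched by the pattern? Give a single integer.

4

1 → match
2 → no match
3 → match
4 → match
5 → no match
6 → no match
7 → match
Total matched: 4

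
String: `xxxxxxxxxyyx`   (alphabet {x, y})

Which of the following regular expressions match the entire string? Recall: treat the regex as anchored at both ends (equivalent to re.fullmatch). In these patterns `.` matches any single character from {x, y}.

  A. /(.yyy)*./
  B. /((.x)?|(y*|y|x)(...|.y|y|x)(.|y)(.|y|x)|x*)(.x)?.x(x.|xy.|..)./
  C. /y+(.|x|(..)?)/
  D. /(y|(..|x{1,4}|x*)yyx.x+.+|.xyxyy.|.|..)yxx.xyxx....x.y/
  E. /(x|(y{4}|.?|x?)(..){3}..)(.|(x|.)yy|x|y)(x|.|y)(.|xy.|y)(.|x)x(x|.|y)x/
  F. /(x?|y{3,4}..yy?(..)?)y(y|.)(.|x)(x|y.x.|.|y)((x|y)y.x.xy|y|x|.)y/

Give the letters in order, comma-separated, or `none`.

B

A → no match
B → match
C → no match — must start with `y`
D → no match — must end with `y`
E → no match
F → no match — must end with `y`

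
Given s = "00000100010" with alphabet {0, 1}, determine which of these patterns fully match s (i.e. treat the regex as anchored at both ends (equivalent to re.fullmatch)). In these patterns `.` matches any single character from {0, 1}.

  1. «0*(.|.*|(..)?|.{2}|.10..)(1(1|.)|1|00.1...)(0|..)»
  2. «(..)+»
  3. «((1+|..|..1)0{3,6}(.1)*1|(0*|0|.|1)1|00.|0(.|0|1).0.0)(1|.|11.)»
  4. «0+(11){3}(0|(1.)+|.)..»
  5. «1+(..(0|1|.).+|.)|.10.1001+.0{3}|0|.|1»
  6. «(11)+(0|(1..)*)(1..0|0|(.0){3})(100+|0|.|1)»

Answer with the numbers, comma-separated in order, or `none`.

1 → match
2 → no match
3 → no match
4 → no match
5 → no match
6 → no match — must start with "11"

1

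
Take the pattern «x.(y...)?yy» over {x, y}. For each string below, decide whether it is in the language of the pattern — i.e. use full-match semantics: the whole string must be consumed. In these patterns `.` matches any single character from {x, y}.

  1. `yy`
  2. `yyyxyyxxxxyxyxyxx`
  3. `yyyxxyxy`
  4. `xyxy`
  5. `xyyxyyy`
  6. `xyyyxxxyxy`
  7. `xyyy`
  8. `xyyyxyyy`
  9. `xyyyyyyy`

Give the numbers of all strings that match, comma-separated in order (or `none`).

7, 8, 9

1 → no match — must start with `x`
2 → no match — must start with `x`
3 → no match — must start with `x`
4 → no match — must end with `yy`
5 → no match
6 → no match — must end with `yy`
7 → match
8 → match
9 → match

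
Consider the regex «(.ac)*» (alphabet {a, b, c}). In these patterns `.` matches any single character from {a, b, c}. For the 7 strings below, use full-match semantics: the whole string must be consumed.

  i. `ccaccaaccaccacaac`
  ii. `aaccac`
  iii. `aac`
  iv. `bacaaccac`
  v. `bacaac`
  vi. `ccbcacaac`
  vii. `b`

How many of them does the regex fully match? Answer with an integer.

i → no match
ii. `aaccac` → match
iii. `aac` → match
iv. `bacaaccac` → match
v. `bacaac` → match
vi. `ccbcacaac` → no match
vii. `b` → no match
Total matched: 4

4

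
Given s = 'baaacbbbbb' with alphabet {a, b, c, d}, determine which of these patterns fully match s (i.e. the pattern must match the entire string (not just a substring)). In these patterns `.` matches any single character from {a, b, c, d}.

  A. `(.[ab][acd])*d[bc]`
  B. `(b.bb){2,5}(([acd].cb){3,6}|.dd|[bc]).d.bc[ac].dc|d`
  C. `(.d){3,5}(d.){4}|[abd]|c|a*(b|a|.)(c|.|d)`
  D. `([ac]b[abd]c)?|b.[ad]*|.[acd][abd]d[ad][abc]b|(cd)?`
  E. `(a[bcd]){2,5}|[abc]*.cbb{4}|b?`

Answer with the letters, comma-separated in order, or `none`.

E

A → no match
B → no match
C → no match
D → no match
E → match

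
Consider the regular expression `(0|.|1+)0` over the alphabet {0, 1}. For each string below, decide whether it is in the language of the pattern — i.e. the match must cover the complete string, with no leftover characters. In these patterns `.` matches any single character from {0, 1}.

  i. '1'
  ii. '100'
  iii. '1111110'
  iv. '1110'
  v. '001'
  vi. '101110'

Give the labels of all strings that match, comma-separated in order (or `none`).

i → no match — must end with '0'
ii → no match
iii → match
iv → match
v → no match — must end with '0'
vi → no match

iii, iv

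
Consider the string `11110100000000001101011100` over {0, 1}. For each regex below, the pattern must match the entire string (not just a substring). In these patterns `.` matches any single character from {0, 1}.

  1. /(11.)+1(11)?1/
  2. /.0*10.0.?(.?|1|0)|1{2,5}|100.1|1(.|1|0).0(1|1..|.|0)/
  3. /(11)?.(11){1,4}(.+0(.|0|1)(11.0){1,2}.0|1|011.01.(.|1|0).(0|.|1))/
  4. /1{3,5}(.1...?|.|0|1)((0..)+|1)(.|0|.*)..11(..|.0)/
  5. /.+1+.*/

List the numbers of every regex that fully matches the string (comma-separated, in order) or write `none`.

1 → no match — must end with `1`
2 → no match
3 → no match
4 → match
5 → match

4, 5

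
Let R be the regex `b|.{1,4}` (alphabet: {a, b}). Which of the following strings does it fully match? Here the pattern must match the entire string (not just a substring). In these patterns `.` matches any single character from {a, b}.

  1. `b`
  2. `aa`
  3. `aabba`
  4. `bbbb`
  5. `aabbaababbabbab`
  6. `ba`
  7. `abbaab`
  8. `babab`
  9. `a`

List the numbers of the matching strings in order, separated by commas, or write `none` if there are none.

1. `b` → match
2. `aa` → match
3. `aabba` → no match
4. `bbbb` → match
5 → no match
6. `ba` → match
7. `abbaab` → no match
8. `babab` → no match
9. `a` → match

1, 2, 4, 6, 9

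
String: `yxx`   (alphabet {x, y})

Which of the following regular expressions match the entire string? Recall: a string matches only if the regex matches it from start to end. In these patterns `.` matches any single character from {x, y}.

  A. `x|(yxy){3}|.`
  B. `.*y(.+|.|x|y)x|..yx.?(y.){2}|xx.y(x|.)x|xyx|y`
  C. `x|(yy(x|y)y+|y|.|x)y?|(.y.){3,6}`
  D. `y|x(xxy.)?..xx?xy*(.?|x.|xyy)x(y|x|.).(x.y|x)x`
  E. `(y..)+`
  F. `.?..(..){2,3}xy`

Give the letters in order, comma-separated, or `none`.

A → no match
B → match
C → no match
D → no match
E → match
F → no match — must end with `xy`

B, E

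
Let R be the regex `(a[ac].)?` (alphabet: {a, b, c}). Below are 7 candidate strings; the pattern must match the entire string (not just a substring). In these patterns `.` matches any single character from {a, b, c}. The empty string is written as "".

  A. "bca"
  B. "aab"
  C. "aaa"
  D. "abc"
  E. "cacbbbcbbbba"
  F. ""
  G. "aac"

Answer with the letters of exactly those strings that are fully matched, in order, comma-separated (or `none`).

B, C, F, G

A → no match
B → match
C → match
D → no match
E → no match
F → match
G → match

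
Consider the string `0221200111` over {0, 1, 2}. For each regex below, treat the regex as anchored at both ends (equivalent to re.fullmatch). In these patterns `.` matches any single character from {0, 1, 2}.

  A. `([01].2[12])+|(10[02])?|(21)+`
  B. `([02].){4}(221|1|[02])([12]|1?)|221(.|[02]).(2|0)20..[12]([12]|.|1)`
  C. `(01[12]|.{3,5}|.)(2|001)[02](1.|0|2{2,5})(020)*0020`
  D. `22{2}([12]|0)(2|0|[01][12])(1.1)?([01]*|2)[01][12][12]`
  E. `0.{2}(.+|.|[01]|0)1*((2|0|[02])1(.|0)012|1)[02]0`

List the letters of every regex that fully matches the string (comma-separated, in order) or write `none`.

B

A → no match
B → match
C → no match — must end with `0020`
D → no match — must start with `22`
E → no match — must end with `0`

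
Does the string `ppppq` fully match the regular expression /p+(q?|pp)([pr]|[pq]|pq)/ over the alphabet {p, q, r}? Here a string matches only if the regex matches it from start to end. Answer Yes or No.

Yes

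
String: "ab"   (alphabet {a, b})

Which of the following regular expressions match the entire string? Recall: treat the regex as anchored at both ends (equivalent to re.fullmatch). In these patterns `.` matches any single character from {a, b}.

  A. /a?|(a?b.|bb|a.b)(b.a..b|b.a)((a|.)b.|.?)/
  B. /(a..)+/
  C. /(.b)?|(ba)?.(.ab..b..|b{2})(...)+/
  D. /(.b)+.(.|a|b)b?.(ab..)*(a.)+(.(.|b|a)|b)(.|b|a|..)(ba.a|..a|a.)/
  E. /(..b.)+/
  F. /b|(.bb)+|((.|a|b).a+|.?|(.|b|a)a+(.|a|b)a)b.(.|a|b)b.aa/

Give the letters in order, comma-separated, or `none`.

A → no match
B → no match
C → match
D → no match
E → no match
F → no match

C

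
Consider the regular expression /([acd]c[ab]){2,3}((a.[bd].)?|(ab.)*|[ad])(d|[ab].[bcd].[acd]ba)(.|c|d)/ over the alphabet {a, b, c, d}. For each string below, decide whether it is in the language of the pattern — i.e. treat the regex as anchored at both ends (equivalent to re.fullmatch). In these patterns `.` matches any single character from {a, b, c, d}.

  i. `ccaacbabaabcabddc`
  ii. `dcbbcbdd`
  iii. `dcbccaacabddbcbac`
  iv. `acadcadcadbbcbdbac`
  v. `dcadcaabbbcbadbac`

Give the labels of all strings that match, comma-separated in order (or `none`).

i, iii, iv, v

i → match
ii → no match
iii → match
iv → match
v → match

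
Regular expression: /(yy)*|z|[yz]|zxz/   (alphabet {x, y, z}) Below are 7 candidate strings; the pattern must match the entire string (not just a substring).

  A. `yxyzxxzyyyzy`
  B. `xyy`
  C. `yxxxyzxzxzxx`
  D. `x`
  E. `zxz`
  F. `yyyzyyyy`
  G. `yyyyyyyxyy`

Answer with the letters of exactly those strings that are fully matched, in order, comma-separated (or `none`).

A → no match
B → no match
C → no match
D → no match
E → match
F → no match
G → no match

E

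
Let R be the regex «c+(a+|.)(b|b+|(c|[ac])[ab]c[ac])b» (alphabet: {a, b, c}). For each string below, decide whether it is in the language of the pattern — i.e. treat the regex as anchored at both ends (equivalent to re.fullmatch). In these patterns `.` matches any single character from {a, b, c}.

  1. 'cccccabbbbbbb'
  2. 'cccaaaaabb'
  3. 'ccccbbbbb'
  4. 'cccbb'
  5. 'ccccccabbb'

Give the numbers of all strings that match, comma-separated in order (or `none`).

1 → match
2 → match
3 → match
4 → match
5 → match

1, 2, 3, 4, 5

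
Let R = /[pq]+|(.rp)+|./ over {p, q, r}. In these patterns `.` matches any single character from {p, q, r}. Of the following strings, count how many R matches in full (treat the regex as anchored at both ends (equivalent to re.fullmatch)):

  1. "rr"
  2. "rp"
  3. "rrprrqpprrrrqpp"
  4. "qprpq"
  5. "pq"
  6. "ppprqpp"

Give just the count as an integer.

1 → no match
2 → no match
3 → no match
4 → no match
5 → match
6 → no match
Total matched: 1

1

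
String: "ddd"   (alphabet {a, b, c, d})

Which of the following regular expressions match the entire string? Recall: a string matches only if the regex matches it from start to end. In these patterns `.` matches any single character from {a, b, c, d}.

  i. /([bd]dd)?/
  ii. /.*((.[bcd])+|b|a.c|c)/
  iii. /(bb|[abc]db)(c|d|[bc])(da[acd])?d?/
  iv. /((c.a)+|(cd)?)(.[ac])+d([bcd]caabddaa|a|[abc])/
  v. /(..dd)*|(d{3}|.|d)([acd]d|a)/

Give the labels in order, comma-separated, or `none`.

i → match
ii → match
iii → no match
iv → no match
v → match

i, ii, v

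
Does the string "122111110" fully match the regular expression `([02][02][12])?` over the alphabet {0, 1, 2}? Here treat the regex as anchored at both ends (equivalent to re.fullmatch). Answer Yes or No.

No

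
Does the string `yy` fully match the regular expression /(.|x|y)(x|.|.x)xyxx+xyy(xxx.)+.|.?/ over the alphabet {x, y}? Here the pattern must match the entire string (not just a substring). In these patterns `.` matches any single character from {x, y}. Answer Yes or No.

No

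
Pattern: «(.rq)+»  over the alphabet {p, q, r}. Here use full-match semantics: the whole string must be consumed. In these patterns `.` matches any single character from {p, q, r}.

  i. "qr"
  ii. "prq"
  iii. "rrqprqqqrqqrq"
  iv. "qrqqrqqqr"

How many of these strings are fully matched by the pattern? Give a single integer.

1

i → no match — must end with "rq"
ii → match
iii → no match
iv → no match — must end with "rq"
Total matched: 1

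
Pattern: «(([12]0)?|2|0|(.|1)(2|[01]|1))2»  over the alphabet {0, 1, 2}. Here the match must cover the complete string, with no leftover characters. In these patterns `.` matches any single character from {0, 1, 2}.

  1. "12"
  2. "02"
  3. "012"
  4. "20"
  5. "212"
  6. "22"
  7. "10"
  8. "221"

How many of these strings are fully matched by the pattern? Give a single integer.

1 → no match
2 → match
3 → match
4 → no match — must end with "2"
5 → match
6 → match
7 → no match — must end with "2"
8 → no match — must end with "2"
Total matched: 4

4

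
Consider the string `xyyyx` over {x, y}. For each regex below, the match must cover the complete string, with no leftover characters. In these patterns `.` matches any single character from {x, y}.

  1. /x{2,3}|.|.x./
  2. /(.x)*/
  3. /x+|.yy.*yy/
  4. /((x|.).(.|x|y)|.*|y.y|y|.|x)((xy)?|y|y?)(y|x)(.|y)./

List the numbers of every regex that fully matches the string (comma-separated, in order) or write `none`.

4

1 → no match
2 → no match
3 → no match
4 → match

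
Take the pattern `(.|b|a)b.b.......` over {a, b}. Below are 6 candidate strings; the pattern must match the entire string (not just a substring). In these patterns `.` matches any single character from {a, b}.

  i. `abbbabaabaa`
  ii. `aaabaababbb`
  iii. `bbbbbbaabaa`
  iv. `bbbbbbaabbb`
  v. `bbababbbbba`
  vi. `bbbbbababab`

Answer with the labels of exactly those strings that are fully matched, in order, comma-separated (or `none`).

i, iii, iv, v, vi

i → match
ii → no match
iii → match
iv → match
v → match
vi → match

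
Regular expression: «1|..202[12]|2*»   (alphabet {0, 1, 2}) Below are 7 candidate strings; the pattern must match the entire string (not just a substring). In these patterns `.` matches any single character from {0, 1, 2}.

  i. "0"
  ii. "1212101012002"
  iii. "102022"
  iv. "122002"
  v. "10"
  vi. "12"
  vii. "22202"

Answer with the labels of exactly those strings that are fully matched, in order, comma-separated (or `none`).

i → no match
ii → no match
iii → match
iv → no match
v → no match
vi → no match
vii → no match

iii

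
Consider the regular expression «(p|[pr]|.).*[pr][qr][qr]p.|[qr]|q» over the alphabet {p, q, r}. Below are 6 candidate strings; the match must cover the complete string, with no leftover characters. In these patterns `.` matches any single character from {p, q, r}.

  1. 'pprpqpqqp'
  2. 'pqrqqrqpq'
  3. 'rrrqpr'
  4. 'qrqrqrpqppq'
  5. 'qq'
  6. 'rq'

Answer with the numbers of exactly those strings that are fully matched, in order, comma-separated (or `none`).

3

1. 'pprpqpqqp' → no match
2. 'pqrqqrqpq' → no match
3. 'rrrqpr' → match
4. 'qrqrqrpqppq' → no match
5. 'qq' → no match
6. 'rq' → no match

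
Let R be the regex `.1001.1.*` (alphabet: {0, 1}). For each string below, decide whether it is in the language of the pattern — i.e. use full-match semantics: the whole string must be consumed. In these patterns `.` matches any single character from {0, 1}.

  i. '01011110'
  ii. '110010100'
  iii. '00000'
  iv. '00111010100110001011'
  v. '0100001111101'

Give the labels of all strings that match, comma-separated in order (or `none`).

ii

i. '01011110' → no match
ii. '110010100' → match
iii. '00000' → no match
iv → no match
v → no match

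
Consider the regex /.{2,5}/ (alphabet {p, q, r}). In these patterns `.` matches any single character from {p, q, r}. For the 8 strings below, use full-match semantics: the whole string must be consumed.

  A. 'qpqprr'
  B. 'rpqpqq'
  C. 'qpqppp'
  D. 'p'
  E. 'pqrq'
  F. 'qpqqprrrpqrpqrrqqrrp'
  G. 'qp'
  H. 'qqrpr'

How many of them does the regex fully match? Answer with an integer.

A → no match
B → no match
C → no match
D → no match
E → match
F → no match
G → match
H → match
Total matched: 3

3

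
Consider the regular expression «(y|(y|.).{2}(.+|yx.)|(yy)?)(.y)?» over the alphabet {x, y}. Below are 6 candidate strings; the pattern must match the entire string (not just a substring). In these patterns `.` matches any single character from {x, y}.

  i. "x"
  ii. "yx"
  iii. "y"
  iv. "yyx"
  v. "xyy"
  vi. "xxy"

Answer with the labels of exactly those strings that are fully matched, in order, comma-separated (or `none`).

iii

i → no match
ii → no match
iii → match
iv → no match
v → no match
vi → no match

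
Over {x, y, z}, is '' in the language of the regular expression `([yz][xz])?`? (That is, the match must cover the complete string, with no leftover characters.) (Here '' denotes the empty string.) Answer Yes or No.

Yes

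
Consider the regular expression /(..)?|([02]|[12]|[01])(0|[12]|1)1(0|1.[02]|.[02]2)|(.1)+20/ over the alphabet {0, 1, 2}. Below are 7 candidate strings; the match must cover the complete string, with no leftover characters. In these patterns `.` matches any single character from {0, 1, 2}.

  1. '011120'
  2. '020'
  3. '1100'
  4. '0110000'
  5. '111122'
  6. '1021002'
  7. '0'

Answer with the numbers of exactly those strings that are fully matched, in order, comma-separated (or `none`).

1 → match
2 → no match
3 → no match
4 → no match
5 → match
6 → no match
7 → no match

1, 5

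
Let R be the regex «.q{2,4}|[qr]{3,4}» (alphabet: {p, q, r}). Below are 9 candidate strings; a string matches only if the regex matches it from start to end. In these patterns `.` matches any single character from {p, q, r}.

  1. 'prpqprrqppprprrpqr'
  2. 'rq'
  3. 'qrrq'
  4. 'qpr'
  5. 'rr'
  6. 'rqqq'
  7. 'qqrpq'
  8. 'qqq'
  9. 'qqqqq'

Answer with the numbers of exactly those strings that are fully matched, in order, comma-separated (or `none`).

3, 6, 8, 9

1 → no match
2. 'rq' → no match
3. 'qrrq' → match
4. 'qpr' → no match
5. 'rr' → no match
6. 'rqqq' → match
7. 'qqrpq' → no match
8. 'qqq' → match
9. 'qqqqq' → match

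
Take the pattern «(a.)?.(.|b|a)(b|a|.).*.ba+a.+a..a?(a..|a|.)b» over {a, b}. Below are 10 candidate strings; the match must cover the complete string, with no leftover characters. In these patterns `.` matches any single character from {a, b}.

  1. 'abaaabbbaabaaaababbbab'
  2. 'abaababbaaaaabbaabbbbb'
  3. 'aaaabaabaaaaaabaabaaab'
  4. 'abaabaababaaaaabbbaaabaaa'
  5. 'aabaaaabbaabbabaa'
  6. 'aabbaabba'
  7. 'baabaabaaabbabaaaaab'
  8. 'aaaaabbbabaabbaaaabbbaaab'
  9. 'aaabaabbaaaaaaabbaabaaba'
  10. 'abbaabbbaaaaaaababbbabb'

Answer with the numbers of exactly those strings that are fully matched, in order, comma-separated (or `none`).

1 → no match
2 → no match
3 → match
4 → no match — must end with 'b'
5 → no match — must end with 'b'
6 → no match — must end with 'b'
7 → match
8 → no match
9 → no match — must end with 'b'
10 → no match

3, 7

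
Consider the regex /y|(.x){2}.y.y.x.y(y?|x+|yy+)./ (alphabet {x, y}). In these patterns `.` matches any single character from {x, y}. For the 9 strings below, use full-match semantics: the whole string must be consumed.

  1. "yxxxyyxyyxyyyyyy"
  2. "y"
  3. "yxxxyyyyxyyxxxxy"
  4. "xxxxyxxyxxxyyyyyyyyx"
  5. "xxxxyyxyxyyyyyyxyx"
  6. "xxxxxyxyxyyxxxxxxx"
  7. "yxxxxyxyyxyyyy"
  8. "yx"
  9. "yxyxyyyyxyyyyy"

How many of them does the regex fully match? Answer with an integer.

1 → match
2 → match
3 → no match
4 → no match
5 → no match
6 → no match
7 → match
8 → no match
9 → no match
Total matched: 3

3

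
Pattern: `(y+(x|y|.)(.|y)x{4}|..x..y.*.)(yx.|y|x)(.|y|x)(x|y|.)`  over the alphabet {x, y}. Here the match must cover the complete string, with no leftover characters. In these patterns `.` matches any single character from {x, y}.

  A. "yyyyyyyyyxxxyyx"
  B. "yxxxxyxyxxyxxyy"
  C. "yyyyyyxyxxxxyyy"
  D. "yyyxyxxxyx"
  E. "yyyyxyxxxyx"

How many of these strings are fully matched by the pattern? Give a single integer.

2

A → no match
B → match
C → match
D → no match
E → no match
Total matched: 2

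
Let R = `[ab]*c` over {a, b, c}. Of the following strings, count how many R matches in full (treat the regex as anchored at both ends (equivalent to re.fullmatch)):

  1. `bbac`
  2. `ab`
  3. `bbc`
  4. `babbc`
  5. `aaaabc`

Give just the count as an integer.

1 → match
2 → no match — must end with `c`
3 → match
4 → match
5 → match
Total matched: 4

4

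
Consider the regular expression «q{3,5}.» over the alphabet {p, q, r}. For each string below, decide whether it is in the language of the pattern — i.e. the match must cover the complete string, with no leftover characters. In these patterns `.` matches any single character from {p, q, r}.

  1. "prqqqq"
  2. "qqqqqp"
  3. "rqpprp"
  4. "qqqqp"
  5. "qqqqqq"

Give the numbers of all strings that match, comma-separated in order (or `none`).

2, 4, 5

1. "prqqqq" → no match — must start with "q"
2. "qqqqqp" → match
3. "rqpprp" → no match — must start with "q"
4. "qqqqp" → match
5. "qqqqqq" → match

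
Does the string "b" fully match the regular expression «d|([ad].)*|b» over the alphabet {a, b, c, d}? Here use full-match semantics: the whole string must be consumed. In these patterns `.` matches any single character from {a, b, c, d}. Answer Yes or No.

Yes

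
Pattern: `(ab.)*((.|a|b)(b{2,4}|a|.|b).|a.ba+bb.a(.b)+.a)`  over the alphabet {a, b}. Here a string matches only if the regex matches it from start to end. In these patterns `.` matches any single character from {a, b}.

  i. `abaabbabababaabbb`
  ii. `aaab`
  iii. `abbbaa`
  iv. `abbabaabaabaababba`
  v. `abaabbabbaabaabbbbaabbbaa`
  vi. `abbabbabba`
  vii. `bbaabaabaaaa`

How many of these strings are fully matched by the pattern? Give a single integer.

3

i → no match
ii → no match
iii → match
iv → match
v → no match
vi → match
vii → no match
Total matched: 3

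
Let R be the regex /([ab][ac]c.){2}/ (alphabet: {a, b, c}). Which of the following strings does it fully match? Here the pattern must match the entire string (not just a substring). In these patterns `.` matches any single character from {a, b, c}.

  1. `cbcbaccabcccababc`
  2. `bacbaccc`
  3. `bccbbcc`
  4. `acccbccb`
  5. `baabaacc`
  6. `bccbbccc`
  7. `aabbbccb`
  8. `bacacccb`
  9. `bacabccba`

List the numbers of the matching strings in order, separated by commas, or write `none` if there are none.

1 → no match
2 → match
3 → no match
4 → match
5 → no match
6 → match
7 → no match
8 → no match
9 → no match

2, 4, 6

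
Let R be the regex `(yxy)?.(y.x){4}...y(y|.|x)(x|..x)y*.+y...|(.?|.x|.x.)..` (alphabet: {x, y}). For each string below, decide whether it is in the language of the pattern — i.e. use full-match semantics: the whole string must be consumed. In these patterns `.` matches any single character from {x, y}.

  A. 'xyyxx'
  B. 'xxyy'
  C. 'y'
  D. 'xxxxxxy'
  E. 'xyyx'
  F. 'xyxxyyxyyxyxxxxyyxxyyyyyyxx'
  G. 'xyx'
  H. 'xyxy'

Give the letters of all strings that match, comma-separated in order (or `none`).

B, F, G

A → no match
B → match
C → no match
D → no match
E → no match
F → match
G → match
H → no match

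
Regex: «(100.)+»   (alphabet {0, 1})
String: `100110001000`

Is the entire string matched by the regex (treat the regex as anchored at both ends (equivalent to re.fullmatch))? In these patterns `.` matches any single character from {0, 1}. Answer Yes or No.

Yes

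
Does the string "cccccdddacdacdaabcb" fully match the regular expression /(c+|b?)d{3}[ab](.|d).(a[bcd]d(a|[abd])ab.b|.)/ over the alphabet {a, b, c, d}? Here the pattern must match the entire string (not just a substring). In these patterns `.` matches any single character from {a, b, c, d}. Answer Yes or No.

Yes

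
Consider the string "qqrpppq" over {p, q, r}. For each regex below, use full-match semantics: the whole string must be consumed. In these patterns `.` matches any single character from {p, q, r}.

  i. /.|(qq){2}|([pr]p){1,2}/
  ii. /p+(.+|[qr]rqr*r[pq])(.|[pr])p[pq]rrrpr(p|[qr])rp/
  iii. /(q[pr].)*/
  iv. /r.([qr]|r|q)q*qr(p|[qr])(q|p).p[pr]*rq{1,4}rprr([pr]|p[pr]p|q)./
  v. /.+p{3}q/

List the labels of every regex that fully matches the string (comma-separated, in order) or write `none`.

i → no match
ii → no match — must start with "p"
iii → no match
iv → no match — must start with "r"
v → match

v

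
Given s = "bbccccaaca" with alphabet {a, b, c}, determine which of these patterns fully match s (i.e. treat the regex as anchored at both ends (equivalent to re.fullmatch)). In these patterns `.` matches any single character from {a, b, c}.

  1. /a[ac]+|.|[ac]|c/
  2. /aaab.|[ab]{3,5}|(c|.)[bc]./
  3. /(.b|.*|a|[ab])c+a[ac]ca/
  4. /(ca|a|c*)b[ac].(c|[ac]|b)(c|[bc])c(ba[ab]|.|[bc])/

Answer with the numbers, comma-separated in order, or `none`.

3

1 → no match
2 → no match
3 → match
4 → no match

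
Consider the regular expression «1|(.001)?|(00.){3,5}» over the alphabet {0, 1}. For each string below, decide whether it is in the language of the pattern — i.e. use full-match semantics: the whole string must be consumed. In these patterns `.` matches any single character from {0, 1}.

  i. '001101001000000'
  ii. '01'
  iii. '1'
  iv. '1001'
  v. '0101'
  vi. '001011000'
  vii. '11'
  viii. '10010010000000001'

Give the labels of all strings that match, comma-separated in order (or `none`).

iii, iv

i → no match
ii → no match
iii → match
iv → match
v → no match
vi → no match
vii → no match
viii → no match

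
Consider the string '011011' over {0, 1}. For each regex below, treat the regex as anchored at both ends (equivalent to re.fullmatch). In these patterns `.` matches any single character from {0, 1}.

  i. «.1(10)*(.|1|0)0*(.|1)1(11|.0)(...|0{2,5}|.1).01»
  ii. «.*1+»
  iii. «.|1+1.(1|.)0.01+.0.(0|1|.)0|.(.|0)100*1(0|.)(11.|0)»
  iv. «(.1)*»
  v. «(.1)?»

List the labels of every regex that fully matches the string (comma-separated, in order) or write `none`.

ii

i → no match — must end with '01'
ii → match
iii → no match
iv → no match
v → no match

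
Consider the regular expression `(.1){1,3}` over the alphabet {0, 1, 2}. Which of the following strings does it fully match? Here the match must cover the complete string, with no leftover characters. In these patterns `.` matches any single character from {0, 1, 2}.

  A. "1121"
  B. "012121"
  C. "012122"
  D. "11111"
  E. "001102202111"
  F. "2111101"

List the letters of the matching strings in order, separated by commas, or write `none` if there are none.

A, B

A. "1121" → match
B. "012121" → match
C. "012122" → no match — must end with "1"
D. "11111" → no match
E. "001102202111" → no match
F. "2111101" → no match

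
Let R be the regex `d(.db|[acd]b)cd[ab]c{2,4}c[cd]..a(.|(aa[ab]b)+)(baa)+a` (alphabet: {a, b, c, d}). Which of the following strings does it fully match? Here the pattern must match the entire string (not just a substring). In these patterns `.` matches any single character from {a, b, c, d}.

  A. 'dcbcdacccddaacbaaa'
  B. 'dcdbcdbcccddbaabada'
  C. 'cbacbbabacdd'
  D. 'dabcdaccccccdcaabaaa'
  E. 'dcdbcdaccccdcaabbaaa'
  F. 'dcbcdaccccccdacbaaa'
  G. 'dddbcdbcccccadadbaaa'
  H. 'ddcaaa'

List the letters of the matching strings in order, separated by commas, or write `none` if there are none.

A → match
B → no match — must end with 'baaa'
C → no match — must start with 'd'
D → match
E → match
F → match
G → match
H → no match — must end with 'baaa'

A, D, E, F, G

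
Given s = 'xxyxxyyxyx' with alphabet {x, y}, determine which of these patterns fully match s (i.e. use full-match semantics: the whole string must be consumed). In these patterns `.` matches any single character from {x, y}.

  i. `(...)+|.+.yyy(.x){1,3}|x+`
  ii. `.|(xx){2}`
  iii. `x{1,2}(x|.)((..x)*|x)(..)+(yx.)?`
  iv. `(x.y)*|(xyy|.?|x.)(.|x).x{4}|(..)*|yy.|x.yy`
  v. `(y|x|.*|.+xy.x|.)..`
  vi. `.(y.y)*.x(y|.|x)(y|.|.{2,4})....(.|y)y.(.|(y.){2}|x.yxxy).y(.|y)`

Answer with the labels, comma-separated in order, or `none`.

iii, iv, v

i → no match
ii → no match
iii → match
iv → match
v → match
vi → no match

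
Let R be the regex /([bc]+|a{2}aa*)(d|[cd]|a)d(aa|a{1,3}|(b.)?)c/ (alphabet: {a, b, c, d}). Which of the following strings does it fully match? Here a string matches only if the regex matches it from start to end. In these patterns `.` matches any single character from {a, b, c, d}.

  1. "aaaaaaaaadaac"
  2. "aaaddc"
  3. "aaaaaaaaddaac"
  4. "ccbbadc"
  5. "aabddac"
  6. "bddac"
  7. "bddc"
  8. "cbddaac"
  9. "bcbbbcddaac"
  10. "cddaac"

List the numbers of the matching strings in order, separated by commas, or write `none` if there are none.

1 → match
2. "aaaddc" → match
3 → match
4. "ccbbadc" → match
5. "aabddac" → no match
6. "bddac" → match
7. "bddc" → match
8. "cbddaac" → match
9. "bcbbbcddaac" → match
10. "cddaac" → match

1, 2, 3, 4, 6, 7, 8, 9, 10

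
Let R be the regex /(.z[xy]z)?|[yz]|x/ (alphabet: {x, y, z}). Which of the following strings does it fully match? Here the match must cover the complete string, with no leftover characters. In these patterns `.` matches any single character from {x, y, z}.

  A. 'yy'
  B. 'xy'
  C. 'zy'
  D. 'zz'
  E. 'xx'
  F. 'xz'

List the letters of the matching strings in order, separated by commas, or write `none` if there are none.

none

A → no match
B → no match
C → no match
D → no match
E → no match
F → no match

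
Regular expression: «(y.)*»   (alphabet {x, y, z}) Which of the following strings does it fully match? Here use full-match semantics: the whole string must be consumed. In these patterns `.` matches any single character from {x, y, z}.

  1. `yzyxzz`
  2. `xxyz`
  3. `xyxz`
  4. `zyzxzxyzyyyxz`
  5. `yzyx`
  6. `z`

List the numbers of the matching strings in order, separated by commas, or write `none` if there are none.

1. `yzyxzz` → no match
2. `xxyz` → no match
3. `xyxz` → no match
4 → no match
5. `yzyx` → match
6. `z` → no match

5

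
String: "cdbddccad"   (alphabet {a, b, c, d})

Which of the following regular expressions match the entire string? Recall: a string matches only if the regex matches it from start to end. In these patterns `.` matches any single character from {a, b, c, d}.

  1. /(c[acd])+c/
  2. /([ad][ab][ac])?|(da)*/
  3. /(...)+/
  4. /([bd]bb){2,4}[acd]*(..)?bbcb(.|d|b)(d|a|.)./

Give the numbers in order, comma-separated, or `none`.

3

1 → no match — must end with "c"
2 → no match
3 → match
4 → no match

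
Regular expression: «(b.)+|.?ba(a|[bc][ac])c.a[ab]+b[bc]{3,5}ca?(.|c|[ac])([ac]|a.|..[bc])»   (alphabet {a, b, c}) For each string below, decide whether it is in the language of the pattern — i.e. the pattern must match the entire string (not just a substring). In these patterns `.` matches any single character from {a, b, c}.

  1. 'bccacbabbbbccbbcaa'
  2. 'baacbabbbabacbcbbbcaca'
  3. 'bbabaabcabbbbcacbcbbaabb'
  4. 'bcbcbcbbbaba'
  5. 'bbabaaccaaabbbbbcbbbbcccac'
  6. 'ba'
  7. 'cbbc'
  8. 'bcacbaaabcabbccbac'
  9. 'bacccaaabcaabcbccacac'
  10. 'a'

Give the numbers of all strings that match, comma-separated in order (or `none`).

1 → no match
2 → no match
3 → no match
4 → match
5 → no match
6 → match
7 → no match
8 → no match
9 → no match
10 → no match

4, 6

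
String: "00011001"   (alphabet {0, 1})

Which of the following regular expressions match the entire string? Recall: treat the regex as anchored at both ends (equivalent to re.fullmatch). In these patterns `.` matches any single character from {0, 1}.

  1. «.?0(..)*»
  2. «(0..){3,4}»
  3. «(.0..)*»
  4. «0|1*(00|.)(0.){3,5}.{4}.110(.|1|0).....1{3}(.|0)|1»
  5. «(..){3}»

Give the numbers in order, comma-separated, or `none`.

1 → match
2 → no match
3 → match
4 → no match
5 → no match

1, 3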